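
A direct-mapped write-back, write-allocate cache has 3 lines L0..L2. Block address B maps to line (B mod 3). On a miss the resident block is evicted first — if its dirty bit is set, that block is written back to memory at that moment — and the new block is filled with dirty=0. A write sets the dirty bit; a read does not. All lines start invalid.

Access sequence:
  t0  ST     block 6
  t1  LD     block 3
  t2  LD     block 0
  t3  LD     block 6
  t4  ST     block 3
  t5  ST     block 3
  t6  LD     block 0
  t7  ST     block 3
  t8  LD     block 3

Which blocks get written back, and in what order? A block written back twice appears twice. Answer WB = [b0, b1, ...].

WB = [6, 3]

  0 | W B6 → L0 miss [D]
  1 | R B3 → L0 miss wb→B6 [-]
  2 | R B0 → L0 miss [-]
  3 | R B6 → L0 miss [-]
  4 | W B3 → L0 miss [D]
  5 | W B3 → L0 hit [D]
  6 | R B0 → L0 miss wb→B3 [-]
  7 | W B3 → L0 miss [D]
  8 | R B3 → L0 hit [D]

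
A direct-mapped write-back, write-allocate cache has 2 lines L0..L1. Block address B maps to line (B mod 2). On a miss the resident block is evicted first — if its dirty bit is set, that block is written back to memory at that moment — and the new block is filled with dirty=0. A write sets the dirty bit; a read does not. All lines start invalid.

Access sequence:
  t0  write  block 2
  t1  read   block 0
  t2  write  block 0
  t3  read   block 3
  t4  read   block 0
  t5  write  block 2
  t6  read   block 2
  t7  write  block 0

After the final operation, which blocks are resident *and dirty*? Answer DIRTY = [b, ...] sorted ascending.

DIRTY = [0]

0: W B2 → L0 miss [D]
1: R B0 → L0 miss wb→B2 [-]
2: W B0 → L0 hit [D]
3: R B3 → L1 miss [-]
4: R B0 → L0 hit [D]
5: W B2 → L0 miss wb→B0 [D]
6: R B2 → L0 hit [D]
7: W B0 → L0 miss wb→B2 [D]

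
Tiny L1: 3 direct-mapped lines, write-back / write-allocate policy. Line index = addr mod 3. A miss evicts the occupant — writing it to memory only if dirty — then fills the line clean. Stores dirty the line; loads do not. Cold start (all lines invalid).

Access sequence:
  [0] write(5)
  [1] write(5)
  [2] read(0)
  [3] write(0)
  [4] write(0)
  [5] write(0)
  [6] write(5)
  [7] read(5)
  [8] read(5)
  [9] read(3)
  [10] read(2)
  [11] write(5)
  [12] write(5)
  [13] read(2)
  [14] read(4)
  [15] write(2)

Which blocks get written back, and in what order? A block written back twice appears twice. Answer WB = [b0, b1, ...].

WB = [0, 5, 5]

  0 | W B5 → L2 miss [D]
  1 | W B5 → L2 hit [D]
  2 | R B0 → L0 miss [-]
  3 | W B0 → L0 hit [D]
  4 | W B0 → L0 hit [D]
  5 | W B0 → L0 hit [D]
  6 | W B5 → L2 hit [D]
  7 | R B5 → L2 hit [D]
  8 | R B5 → L2 hit [D]
  9 | R B3 → L0 miss wb→B0 [-]
  10 | R B2 → L2 miss wb→B5 [-]
  11 | W B5 → L2 miss [D]
  12 | W B5 → L2 hit [D]
  13 | R B2 → L2 miss wb→B5 [-]
  14 | R B4 → L1 miss [-]
  15 | W B2 → L2 hit [D]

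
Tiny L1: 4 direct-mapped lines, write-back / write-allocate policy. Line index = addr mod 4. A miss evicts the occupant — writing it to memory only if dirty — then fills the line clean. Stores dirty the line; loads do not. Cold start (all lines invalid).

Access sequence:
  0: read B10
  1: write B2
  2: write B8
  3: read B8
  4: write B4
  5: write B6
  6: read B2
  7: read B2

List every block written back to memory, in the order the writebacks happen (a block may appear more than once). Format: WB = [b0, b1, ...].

  0 | R B10 → L2 miss [-]
  1 | W B2 → L2 miss [D]
  2 | W B8 → L0 miss [D]
  3 | R B8 → L0 hit [D]
  4 | W B4 → L0 miss wb→B8 [D]
  5 | W B6 → L2 miss wb→B2 [D]
  6 | R B2 → L2 miss wb→B6 [-]
  7 | R B2 → L2 hit [-]

WB = [8, 2, 6]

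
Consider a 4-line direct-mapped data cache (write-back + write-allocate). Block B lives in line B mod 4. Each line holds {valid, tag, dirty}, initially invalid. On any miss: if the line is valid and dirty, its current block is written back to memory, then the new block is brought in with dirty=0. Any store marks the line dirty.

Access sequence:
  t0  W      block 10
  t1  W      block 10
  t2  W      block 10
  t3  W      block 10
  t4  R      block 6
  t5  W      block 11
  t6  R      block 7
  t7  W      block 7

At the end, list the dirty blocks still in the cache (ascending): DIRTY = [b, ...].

0: W B10 -> L2 miss  d=D]
1: W B10 -> L2 hit  d=D]
2: W B10 -> L2 hit  d=D]
3: W B10 -> L2 hit  d=D]
4: R B6 -> L2 miss wb->B10  d=-]
5: W B11 -> L3 miss  d=D]
6: R B7 -> L3 miss wb->B11  d=-]
7: W B7 -> L3 hit  d=D]

DIRTY = [7]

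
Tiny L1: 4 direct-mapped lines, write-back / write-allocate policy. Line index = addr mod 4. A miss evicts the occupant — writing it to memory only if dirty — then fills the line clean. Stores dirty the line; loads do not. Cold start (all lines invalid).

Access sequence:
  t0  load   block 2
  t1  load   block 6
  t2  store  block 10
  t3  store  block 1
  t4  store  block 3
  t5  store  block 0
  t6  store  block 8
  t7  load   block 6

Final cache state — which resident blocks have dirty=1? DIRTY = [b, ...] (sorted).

DIRTY = [1, 3, 8]

0: R B2 → L2 miss [-]
1: R B6 → L2 miss [-]
2: W B10 → L2 miss [D]
3: W B1 → L1 miss [D]
4: W B3 → L3 miss [D]
5: W B0 → L0 miss [D]
6: W B8 → L0 miss wb→B0 [D]
7: R B6 → L2 miss wb→B10 [-]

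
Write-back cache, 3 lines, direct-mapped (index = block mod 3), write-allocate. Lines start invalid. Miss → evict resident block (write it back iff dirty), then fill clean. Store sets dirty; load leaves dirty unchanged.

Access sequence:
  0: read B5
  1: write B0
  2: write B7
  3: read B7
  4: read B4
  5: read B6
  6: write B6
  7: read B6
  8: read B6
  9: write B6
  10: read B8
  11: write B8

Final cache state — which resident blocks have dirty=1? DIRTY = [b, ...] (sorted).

DIRTY = [6, 8]

0: R B5 -> L2 miss  d=-]
1: W B0 -> L0 miss  d=D]
2: W B7 -> L1 miss  d=D]
3: R B7 -> L1 hit  d=D]
4: R B4 -> L1 miss wb->B7  d=-]
5: R B6 -> L0 miss wb->B0  d=-]
6: W B6 -> L0 hit  d=D]
7: R B6 -> L0 hit  d=D]
8: R B6 -> L0 hit  d=D]
9: W B6 -> L0 hit  d=D]
10: R B8 -> L2 miss  d=-]
11: W B8 -> L2 hit  d=D]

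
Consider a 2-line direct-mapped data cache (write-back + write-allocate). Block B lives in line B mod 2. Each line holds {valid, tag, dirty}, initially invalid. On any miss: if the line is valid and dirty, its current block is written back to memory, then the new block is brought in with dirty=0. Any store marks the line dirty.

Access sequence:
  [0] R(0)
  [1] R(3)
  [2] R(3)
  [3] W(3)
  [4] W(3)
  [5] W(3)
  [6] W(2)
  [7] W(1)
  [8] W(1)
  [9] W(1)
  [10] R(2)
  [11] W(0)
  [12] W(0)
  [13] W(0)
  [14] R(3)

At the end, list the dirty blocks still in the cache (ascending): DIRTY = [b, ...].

DIRTY = [0]

0: R B0 -> L0 miss  d=-]
1: R B3 -> L1 miss  d=-]
2: R B3 -> L1 hit  d=-]
3: W B3 -> L1 hit  d=D]
4: W B3 -> L1 hit  d=D]
5: W B3 -> L1 hit  d=D]
6: W B2 -> L0 miss  d=D]
7: W B1 -> L1 miss wb->B3  d=D]
8: W B1 -> L1 hit  d=D]
9: W B1 -> L1 hit  d=D]
10: R B2 -> L0 hit  d=D]
11: W B0 -> L0 miss wb->B2  d=D]
12: W B0 -> L0 hit  d=D]
13: W B0 -> L0 hit  d=D]
14: R B3 -> L1 miss wb->B1  d=-]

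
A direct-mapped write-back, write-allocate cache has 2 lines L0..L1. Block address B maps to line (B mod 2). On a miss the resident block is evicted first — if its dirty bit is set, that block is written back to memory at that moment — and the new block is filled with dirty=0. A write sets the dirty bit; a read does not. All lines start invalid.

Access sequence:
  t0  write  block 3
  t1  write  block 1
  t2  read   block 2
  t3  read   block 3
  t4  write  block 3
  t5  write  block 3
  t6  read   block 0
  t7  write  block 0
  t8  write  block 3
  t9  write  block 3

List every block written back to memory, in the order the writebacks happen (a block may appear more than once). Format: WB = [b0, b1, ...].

0: W B3 → L1 miss [D]
1: W B1 → L1 miss wb→B3 [D]
2: R B2 → L0 miss [-]
3: R B3 → L1 miss wb→B1 [-]
4: W B3 → L1 hit [D]
5: W B3 → L1 hit [D]
6: R B0 → L0 miss [-]
7: W B0 → L0 hit [D]
8: W B3 → L1 hit [D]
9: W B3 → L1 hit [D]

WB = [3, 1]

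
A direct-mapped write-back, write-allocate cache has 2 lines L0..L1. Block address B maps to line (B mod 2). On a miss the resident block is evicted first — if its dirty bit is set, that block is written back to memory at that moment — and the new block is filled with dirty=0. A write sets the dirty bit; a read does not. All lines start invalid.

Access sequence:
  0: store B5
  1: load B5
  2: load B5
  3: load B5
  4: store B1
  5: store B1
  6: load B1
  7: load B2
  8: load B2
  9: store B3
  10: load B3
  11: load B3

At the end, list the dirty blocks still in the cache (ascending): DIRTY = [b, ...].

DIRTY = [3]

0: W B5 → L1 miss [D]
1: R B5 → L1 hit [D]
2: R B5 → L1 hit [D]
3: R B5 → L1 hit [D]
4: W B1 → L1 miss wb→B5 [D]
5: W B1 → L1 hit [D]
6: R B1 → L1 hit [D]
7: R B2 → L0 miss [-]
8: R B2 → L0 hit [-]
9: W B3 → L1 miss wb→B1 [D]
10: R B3 → L1 hit [D]
11: R B3 → L1 hit [D]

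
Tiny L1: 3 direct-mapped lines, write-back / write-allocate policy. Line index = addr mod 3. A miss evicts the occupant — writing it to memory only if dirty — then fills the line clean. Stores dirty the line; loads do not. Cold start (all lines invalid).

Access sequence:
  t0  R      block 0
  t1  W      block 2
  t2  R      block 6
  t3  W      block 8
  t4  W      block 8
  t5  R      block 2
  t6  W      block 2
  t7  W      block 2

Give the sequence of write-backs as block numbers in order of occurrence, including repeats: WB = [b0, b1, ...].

0: R B0 -> L0 miss  d=-]
1: W B2 -> L2 miss  d=D]
2: R B6 -> L0 miss  d=-]
3: W B8 -> L2 miss wb->B2  d=D]
4: W B8 -> L2 hit  d=D]
5: R B2 -> L2 miss wb->B8  d=-]
6: W B2 -> L2 hit  d=D]
7: W B2 -> L2 hit  d=D]

WB = [2, 8]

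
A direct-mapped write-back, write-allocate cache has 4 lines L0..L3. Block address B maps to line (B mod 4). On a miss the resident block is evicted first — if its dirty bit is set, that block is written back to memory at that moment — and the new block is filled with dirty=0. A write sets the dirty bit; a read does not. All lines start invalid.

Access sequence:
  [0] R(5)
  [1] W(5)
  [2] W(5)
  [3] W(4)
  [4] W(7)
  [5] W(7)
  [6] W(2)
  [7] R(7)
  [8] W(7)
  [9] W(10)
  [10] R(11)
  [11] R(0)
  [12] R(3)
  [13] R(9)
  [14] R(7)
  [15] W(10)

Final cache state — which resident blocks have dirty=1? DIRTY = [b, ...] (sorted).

DIRTY = [10]

0: R B5 -> L1 miss  d=-]
1: W B5 -> L1 hit  d=D]
2: W B5 -> L1 hit  d=D]
3: W B4 -> L0 miss  d=D]
4: W B7 -> L3 miss  d=D]
5: W B7 -> L3 hit  d=D]
6: W B2 -> L2 miss  d=D]
7: R B7 -> L3 hit  d=D]
8: W B7 -> L3 hit  d=D]
9: W B10 -> L2 miss wb->B2  d=D]
10: R B11 -> L3 miss wb->B7  d=-]
11: R B0 -> L0 miss wb->B4  d=-]
12: R B3 -> L3 miss  d=-]
13: R B9 -> L1 miss wb->B5  d=-]
14: R B7 -> L3 miss  d=-]
15: W B10 -> L2 hit  d=D]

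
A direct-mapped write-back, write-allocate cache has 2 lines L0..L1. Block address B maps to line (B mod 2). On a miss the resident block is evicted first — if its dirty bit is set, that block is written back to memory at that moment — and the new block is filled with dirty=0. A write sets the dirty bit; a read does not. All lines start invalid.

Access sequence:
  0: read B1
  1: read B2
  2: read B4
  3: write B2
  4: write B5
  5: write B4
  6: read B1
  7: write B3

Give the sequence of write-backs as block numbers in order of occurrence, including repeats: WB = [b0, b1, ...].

WB = [2, 5]

  0 | R B1 → L1 miss [-]
  1 | R B2 → L0 miss [-]
  2 | R B4 → L0 miss [-]
  3 | W B2 → L0 miss [D]
  4 | W B5 → L1 miss [D]
  5 | W B4 → L0 miss wb→B2 [D]
  6 | R B1 → L1 miss wb→B5 [-]
  7 | W B3 → L1 miss [D]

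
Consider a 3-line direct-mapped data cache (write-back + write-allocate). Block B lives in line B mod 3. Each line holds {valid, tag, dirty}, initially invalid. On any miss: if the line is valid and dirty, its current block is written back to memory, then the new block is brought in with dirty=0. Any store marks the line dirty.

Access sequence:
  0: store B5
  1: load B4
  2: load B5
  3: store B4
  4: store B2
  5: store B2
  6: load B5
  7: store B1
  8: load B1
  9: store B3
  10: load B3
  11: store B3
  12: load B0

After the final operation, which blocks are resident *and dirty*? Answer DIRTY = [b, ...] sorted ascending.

0: W B5 → L2 miss [D]
1: R B4 → L1 miss [-]
2: R B5 → L2 hit [D]
3: W B4 → L1 hit [D]
4: W B2 → L2 miss wb→B5 [D]
5: W B2 → L2 hit [D]
6: R B5 → L2 miss wb→B2 [-]
7: W B1 → L1 miss wb→B4 [D]
8: R B1 → L1 hit [D]
9: W B3 → L0 miss [D]
10: R B3 → L0 hit [D]
11: W B3 → L0 hit [D]
12: R B0 → L0 miss wb→B3 [-]

DIRTY = [1]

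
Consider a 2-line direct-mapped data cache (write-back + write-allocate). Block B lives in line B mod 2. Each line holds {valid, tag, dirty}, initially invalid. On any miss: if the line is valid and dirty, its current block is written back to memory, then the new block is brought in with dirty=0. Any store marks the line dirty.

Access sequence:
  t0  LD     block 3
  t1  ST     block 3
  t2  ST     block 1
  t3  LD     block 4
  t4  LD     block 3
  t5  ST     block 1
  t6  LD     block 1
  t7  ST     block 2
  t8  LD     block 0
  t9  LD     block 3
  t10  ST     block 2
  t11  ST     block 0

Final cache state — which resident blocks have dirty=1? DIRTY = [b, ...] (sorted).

DIRTY = [0]

0: R B3 → L1 miss [-]
1: W B3 → L1 hit [D]
2: W B1 → L1 miss wb→B3 [D]
3: R B4 → L0 miss [-]
4: R B3 → L1 miss wb→B1 [-]
5: W B1 → L1 miss [D]
6: R B1 → L1 hit [D]
7: W B2 → L0 miss [D]
8: R B0 → L0 miss wb→B2 [-]
9: R B3 → L1 miss wb→B1 [-]
10: W B2 → L0 miss [D]
11: W B0 → L0 miss wb→B2 [D]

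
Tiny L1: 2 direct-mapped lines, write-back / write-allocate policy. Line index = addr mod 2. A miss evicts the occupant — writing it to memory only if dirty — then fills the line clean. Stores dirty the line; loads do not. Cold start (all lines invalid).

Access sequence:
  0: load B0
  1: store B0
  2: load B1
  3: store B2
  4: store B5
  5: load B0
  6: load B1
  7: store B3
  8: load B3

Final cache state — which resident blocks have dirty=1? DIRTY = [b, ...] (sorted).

DIRTY = [3]

  0 | R B0 → L0 miss [-]
  1 | W B0 → L0 hit [D]
  2 | R B1 → L1 miss [-]
  3 | W B2 → L0 miss wb→B0 [D]
  4 | W B5 → L1 miss [D]
  5 | R B0 → L0 miss wb→B2 [-]
  6 | R B1 → L1 miss wb→B5 [-]
  7 | W B3 → L1 miss [D]
  8 | R B3 → L1 hit [D]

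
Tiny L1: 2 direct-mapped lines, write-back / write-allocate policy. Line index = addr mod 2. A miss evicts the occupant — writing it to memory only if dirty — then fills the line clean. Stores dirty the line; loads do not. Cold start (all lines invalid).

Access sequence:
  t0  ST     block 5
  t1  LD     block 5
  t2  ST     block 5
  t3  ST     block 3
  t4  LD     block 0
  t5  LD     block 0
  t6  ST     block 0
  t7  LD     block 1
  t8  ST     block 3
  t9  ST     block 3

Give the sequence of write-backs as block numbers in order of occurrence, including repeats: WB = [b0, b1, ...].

  0 | W B5 → L1 miss [D]
  1 | R B5 → L1 hit [D]
  2 | W B5 → L1 hit [D]
  3 | W B3 → L1 miss wb→B5 [D]
  4 | R B0 → L0 miss [-]
  5 | R B0 → L0 hit [-]
  6 | W B0 → L0 hit [D]
  7 | R B1 → L1 miss wb→B3 [-]
  8 | W B3 → L1 miss [D]
  9 | W B3 → L1 hit [D]

WB = [5, 3]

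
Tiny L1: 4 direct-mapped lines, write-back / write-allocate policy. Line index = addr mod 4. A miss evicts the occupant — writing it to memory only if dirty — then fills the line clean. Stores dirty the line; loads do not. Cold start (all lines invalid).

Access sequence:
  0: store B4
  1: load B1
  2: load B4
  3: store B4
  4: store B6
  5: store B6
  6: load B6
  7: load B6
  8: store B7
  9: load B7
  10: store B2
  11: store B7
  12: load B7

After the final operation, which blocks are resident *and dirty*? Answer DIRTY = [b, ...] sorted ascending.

0: W B4 -> L0 miss  d=D]
1: R B1 -> L1 miss  d=-]
2: R B4 -> L0 hit  d=D]
3: W B4 -> L0 hit  d=D]
4: W B6 -> L2 miss  d=D]
5: W B6 -> L2 hit  d=D]
6: R B6 -> L2 hit  d=D]
7: R B6 -> L2 hit  d=D]
8: W B7 -> L3 miss  d=D]
9: R B7 -> L3 hit  d=D]
10: W B2 -> L2 miss wb->B6  d=D]
11: W B7 -> L3 hit  d=D]
12: R B7 -> L3 hit  d=D]

DIRTY = [2, 4, 7]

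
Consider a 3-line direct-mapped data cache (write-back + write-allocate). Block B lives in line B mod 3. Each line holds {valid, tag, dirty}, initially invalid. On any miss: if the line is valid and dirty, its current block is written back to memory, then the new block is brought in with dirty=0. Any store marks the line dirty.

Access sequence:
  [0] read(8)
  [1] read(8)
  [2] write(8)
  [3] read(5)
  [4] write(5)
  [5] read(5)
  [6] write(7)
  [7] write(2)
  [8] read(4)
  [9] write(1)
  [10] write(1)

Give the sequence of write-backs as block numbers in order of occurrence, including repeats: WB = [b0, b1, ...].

  0 | R B8 → L2 miss [-]
  1 | R B8 → L2 hit [-]
  2 | W B8 → L2 hit [D]
  3 | R B5 → L2 miss wb→B8 [-]
  4 | W B5 → L2 hit [D]
  5 | R B5 → L2 hit [D]
  6 | W B7 → L1 miss [D]
  7 | W B2 → L2 miss wb→B5 [D]
  8 | R B4 → L1 miss wb→B7 [-]
  9 | W B1 → L1 miss [D]
  10 | W B1 → L1 hit [D]

WB = [8, 5, 7]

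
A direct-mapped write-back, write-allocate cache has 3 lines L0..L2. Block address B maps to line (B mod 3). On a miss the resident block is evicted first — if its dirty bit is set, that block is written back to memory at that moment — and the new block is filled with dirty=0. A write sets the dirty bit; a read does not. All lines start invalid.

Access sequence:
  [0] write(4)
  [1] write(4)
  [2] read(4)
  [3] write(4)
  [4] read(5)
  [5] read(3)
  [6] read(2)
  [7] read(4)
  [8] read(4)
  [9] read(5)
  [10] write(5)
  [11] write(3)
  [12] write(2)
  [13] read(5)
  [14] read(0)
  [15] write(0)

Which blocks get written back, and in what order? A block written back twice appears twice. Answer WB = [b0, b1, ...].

  0 | W B4 → L1 miss [D]
  1 | W B4 → L1 hit [D]
  2 | R B4 → L1 hit [D]
  3 | W B4 → L1 hit [D]
  4 | R B5 → L2 miss [-]
  5 | R B3 → L0 miss [-]
  6 | R B2 → L2 miss [-]
  7 | R B4 → L1 hit [D]
  8 | R B4 → L1 hit [D]
  9 | R B5 → L2 miss [-]
  10 | W B5 → L2 hit [D]
  11 | W B3 → L0 hit [D]
  12 | W B2 → L2 miss wb→B5 [D]
  13 | R B5 → L2 miss wb→B2 [-]
  14 | R B0 → L0 miss wb→B3 [-]
  15 | W B0 → L0 hit [D]

WB = [5, 2, 3]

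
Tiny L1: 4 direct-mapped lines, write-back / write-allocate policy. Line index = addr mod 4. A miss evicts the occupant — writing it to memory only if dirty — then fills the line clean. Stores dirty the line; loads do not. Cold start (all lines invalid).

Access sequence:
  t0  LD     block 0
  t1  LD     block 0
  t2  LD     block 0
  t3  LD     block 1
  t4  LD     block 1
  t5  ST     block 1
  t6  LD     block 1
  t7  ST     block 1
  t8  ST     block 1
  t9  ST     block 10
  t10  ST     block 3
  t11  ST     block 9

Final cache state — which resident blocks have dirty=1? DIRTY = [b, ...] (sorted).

DIRTY = [3, 9, 10]

0: R B0 -> L0 miss  d=-]
1: R B0 -> L0 hit  d=-]
2: R B0 -> L0 hit  d=-]
3: R B1 -> L1 miss  d=-]
4: R B1 -> L1 hit  d=-]
5: W B1 -> L1 hit  d=D]
6: R B1 -> L1 hit  d=D]
7: W B1 -> L1 hit  d=D]
8: W B1 -> L1 hit  d=D]
9: W B10 -> L2 miss  d=D]
10: W B3 -> L3 miss  d=D]
11: W B9 -> L1 miss wb->B1  d=D]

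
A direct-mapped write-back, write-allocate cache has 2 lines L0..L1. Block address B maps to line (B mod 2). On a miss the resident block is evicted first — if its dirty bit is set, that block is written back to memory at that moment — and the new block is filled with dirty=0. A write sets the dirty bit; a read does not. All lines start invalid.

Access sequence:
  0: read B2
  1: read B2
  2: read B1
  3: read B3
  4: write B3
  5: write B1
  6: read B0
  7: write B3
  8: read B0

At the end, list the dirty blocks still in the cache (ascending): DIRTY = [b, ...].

0: R B2 → L0 miss [-]
1: R B2 → L0 hit [-]
2: R B1 → L1 miss [-]
3: R B3 → L1 miss [-]
4: W B3 → L1 hit [D]
5: W B1 → L1 miss wb→B3 [D]
6: R B0 → L0 miss [-]
7: W B3 → L1 miss wb→B1 [D]
8: R B0 → L0 hit [-]

DIRTY = [3]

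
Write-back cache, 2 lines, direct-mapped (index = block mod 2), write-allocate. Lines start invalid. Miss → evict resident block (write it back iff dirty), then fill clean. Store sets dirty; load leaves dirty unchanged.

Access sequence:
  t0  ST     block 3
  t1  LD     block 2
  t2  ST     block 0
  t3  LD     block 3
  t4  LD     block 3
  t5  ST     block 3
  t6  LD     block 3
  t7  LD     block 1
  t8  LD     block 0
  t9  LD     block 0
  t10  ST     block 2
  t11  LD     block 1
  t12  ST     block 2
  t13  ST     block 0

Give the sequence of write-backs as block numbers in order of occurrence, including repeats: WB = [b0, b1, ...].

WB = [3, 0, 2]

0: W B3 -> L1 miss  d=D]
1: R B2 -> L0 miss  d=-]
2: W B0 -> L0 miss  d=D]
3: R B3 -> L1 hit  d=D]
4: R B3 -> L1 hit  d=D]
5: W B3 -> L1 hit  d=D]
6: R B3 -> L1 hit  d=D]
7: R B1 -> L1 miss wb->B3  d=-]
8: R B0 -> L0 hit  d=D]
9: R B0 -> L0 hit  d=D]
10: W B2 -> L0 miss wb->B0  d=D]
11: R B1 -> L1 hit  d=-]
12: W B2 -> L0 hit  d=D]
13: W B0 -> L0 miss wb->B2  d=D]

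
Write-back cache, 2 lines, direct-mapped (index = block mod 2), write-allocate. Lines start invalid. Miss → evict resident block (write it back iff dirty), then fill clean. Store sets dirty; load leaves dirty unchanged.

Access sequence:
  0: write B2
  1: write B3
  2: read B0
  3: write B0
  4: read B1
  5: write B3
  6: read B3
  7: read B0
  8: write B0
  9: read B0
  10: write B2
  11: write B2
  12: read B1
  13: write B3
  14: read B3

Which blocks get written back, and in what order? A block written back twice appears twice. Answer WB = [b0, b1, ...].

WB = [2, 3, 0, 3]

0: W B2 -> L0 miss  d=D]
1: W B3 -> L1 miss  d=D]
2: R B0 -> L0 miss wb->B2  d=-]
3: W B0 -> L0 hit  d=D]
4: R B1 -> L1 miss wb->B3  d=-]
5: W B3 -> L1 miss  d=D]
6: R B3 -> L1 hit  d=D]
7: R B0 -> L0 hit  d=D]
8: W B0 -> L0 hit  d=D]
9: R B0 -> L0 hit  d=D]
10: W B2 -> L0 miss wb->B0  d=D]
11: W B2 -> L0 hit  d=D]
12: R B1 -> L1 miss wb->B3  d=-]
13: W B3 -> L1 miss  d=D]
14: R B3 -> L1 hit  d=D]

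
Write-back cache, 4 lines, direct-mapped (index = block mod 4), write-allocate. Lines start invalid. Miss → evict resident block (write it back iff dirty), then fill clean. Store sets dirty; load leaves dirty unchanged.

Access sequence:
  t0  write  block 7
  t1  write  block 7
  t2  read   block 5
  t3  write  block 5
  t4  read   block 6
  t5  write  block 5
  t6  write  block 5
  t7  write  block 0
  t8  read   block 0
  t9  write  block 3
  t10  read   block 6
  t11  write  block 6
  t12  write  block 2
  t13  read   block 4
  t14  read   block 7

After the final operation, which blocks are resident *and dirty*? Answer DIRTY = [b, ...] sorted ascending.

DIRTY = [2, 5]

0: W B7 -> L3 miss  d=D]
1: W B7 -> L3 hit  d=D]
2: R B5 -> L1 miss  d=-]
3: W B5 -> L1 hit  d=D]
4: R B6 -> L2 miss  d=-]
5: W B5 -> L1 hit  d=D]
6: W B5 -> L1 hit  d=D]
7: W B0 -> L0 miss  d=D]
8: R B0 -> L0 hit  d=D]
9: W B3 -> L3 miss wb->B7  d=D]
10: R B6 -> L2 hit  d=-]
11: W B6 -> L2 hit  d=D]
12: W B2 -> L2 miss wb->B6  d=D]
13: R B4 -> L0 miss wb->B0  d=-]
14: R B7 -> L3 miss wb->B3  d=-]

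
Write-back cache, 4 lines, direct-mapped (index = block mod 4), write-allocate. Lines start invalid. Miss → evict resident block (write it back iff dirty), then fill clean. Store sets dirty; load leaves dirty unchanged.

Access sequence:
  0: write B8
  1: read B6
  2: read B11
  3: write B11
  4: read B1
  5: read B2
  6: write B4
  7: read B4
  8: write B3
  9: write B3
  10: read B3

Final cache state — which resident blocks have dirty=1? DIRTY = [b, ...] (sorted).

DIRTY = [3, 4]

0: W B8 → L0 miss [D]
1: R B6 → L2 miss [-]
2: R B11 → L3 miss [-]
3: W B11 → L3 hit [D]
4: R B1 → L1 miss [-]
5: R B2 → L2 miss [-]
6: W B4 → L0 miss wb→B8 [D]
7: R B4 → L0 hit [D]
8: W B3 → L3 miss wb→B11 [D]
9: W B3 → L3 hit [D]
10: R B3 → L3 hit [D]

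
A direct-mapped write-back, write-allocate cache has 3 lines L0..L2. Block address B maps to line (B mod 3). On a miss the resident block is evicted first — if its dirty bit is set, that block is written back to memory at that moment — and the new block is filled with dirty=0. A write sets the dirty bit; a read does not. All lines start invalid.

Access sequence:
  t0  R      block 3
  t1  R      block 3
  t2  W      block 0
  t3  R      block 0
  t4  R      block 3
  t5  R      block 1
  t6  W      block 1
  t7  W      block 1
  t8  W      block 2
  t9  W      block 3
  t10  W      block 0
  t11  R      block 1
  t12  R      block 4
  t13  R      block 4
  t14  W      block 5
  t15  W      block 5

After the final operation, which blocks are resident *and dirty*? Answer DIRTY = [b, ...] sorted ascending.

  0 | R B3 → L0 miss [-]
  1 | R B3 → L0 hit [-]
  2 | W B0 → L0 miss [D]
  3 | R B0 → L0 hit [D]
  4 | R B3 → L0 miss wb→B0 [-]
  5 | R B1 → L1 miss [-]
  6 | W B1 → L1 hit [D]
  7 | W B1 → L1 hit [D]
  8 | W B2 → L2 miss [D]
  9 | W B3 → L0 hit [D]
  10 | W B0 → L0 miss wb→B3 [D]
  11 | R B1 → L1 hit [D]
  12 | R B4 → L1 miss wb→B1 [-]
  13 | R B4 → L1 hit [-]
  14 | W B5 → L2 miss wb→B2 [D]
  15 | W B5 → L2 hit [D]

DIRTY = [0, 5]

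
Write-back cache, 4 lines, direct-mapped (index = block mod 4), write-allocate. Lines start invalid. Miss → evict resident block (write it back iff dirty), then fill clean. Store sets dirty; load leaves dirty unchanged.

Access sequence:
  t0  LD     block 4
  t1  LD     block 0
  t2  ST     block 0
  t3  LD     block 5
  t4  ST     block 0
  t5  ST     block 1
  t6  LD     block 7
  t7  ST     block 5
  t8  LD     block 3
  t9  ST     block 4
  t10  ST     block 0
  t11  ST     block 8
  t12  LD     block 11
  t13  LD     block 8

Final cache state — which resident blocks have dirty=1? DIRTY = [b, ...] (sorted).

DIRTY = [5, 8]

0: R B4 → L0 miss [-]
1: R B0 → L0 miss [-]
2: W B0 → L0 hit [D]
3: R B5 → L1 miss [-]
4: W B0 → L0 hit [D]
5: W B1 → L1 miss [D]
6: R B7 → L3 miss [-]
7: W B5 → L1 miss wb→B1 [D]
8: R B3 → L3 miss [-]
9: W B4 → L0 miss wb→B0 [D]
10: W B0 → L0 miss wb→B4 [D]
11: W B8 → L0 miss wb→B0 [D]
12: R B11 → L3 miss [-]
13: R B8 → L0 hit [D]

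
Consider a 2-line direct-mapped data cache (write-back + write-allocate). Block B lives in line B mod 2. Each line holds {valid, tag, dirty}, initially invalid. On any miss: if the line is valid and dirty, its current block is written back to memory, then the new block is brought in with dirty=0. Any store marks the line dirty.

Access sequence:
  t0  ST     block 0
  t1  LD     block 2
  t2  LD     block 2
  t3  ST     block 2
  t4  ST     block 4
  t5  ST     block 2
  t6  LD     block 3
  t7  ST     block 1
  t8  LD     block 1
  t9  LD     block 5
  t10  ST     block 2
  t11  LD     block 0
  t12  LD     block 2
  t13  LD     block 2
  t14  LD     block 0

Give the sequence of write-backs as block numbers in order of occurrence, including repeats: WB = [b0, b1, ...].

WB = [0, 2, 4, 1, 2]

0: W B0 -> L0 miss  d=D]
1: R B2 -> L0 miss wb->B0  d=-]
2: R B2 -> L0 hit  d=-]
3: W B2 -> L0 hit  d=D]
4: W B4 -> L0 miss wb->B2  d=D]
5: W B2 -> L0 miss wb->B4  d=D]
6: R B3 -> L1 miss  d=-]
7: W B1 -> L1 miss  d=D]
8: R B1 -> L1 hit  d=D]
9: R B5 -> L1 miss wb->B1  d=-]
10: W B2 -> L0 hit  d=D]
11: R B0 -> L0 miss wb->B2  d=-]
12: R B2 -> L0 miss  d=-]
13: R B2 -> L0 hit  d=-]
14: R B0 -> L0 miss  d=-]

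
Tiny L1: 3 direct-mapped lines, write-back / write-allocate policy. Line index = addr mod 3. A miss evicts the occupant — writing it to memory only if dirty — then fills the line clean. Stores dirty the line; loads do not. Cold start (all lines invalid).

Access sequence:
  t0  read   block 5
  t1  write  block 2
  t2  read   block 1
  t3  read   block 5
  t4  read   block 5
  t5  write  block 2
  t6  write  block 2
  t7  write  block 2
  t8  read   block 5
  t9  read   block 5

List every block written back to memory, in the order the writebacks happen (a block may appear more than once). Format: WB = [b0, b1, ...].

WB = [2, 2]

0: R B5 → L2 miss [-]
1: W B2 → L2 miss [D]
2: R B1 → L1 miss [-]
3: R B5 → L2 miss wb→B2 [-]
4: R B5 → L2 hit [-]
5: W B2 → L2 miss [D]
6: W B2 → L2 hit [D]
7: W B2 → L2 hit [D]
8: R B5 → L2 miss wb→B2 [-]
9: R B5 → L2 hit [-]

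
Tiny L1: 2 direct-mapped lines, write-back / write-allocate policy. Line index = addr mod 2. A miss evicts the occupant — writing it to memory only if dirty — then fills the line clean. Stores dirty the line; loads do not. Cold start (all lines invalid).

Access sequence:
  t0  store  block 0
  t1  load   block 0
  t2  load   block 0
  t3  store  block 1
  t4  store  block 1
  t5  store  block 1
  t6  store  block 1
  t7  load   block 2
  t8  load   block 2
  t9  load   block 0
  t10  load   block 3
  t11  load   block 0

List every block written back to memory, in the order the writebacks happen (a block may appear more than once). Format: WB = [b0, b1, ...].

0: W B0 → L0 miss [D]
1: R B0 → L0 hit [D]
2: R B0 → L0 hit [D]
3: W B1 → L1 miss [D]
4: W B1 → L1 hit [D]
5: W B1 → L1 hit [D]
6: W B1 → L1 hit [D]
7: R B2 → L0 miss wb→B0 [-]
8: R B2 → L0 hit [-]
9: R B0 → L0 miss [-]
10: R B3 → L1 miss wb→B1 [-]
11: R B0 → L0 hit [-]

WB = [0, 1]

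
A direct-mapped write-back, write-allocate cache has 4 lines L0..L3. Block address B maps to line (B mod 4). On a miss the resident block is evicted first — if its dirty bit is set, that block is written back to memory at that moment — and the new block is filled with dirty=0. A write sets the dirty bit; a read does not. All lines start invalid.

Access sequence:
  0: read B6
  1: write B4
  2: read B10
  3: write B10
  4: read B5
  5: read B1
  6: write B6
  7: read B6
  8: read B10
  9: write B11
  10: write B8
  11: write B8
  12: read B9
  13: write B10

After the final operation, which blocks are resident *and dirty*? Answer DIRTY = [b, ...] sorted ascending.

  0 | R B6 → L2 miss [-]
  1 | W B4 → L0 miss [D]
  2 | R B10 → L2 miss [-]
  3 | W B10 → L2 hit [D]
  4 | R B5 → L1 miss [-]
  5 | R B1 → L1 miss [-]
  6 | W B6 → L2 miss wb→B10 [D]
  7 | R B6 → L2 hit [D]
  8 | R B10 → L2 miss wb→B6 [-]
  9 | W B11 → L3 miss [D]
  10 | W B8 → L0 miss wb→B4 [D]
  11 | W B8 → L0 hit [D]
  12 | R B9 → L1 miss [-]
  13 | W B10 → L2 hit [D]

DIRTY = [8, 10, 11]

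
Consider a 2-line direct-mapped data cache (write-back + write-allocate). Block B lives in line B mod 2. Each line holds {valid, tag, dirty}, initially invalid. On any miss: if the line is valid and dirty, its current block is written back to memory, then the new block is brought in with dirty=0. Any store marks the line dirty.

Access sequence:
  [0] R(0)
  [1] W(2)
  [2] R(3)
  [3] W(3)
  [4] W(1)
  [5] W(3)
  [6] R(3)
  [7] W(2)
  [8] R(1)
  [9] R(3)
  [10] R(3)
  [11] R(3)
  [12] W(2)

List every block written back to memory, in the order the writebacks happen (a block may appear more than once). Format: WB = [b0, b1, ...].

  0 | R B0 → L0 miss [-]
  1 | W B2 → L0 miss [D]
  2 | R B3 → L1 miss [-]
  3 | W B3 → L1 hit [D]
  4 | W B1 → L1 miss wb→B3 [D]
  5 | W B3 → L1 miss wb→B1 [D]
  6 | R B3 → L1 hit [D]
  7 | W B2 → L0 hit [D]
  8 | R B1 → L1 miss wb→B3 [-]
  9 | R B3 → L1 miss [-]
  10 | R B3 → L1 hit [-]
  11 | R B3 → L1 hit [-]
  12 | W B2 → L0 hit [D]

WB = [3, 1, 3]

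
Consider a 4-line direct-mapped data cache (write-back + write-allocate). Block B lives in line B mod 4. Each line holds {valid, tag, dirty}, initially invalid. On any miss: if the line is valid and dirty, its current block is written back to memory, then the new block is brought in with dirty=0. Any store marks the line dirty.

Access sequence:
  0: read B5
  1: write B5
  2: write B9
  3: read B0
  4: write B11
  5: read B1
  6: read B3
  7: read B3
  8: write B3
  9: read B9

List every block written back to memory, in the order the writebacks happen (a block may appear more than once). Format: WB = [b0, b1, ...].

WB = [5, 9, 11]

0: R B5 -> L1 miss  d=-]
1: W B5 -> L1 hit  d=D]
2: W B9 -> L1 miss wb->B5  d=D]
3: R B0 -> L0 miss  d=-]
4: W B11 -> L3 miss  d=D]
5: R B1 -> L1 miss wb->B9  d=-]
6: R B3 -> L3 miss wb->B11  d=-]
7: R B3 -> L3 hit  d=-]
8: W B3 -> L3 hit  d=D]
9: R B9 -> L1 miss  d=-]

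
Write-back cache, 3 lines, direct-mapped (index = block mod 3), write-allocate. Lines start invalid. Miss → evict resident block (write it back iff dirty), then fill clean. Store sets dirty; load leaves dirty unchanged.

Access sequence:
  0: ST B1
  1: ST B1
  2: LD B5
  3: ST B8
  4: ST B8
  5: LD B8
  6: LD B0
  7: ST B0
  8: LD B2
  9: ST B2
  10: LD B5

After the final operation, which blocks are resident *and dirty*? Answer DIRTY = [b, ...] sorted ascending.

DIRTY = [0, 1]

0: W B1 → L1 miss [D]
1: W B1 → L1 hit [D]
2: R B5 → L2 miss [-]
3: W B8 → L2 miss [D]
4: W B8 → L2 hit [D]
5: R B8 → L2 hit [D]
6: R B0 → L0 miss [-]
7: W B0 → L0 hit [D]
8: R B2 → L2 miss wb→B8 [-]
9: W B2 → L2 hit [D]
10: R B5 → L2 miss wb→B2 [-]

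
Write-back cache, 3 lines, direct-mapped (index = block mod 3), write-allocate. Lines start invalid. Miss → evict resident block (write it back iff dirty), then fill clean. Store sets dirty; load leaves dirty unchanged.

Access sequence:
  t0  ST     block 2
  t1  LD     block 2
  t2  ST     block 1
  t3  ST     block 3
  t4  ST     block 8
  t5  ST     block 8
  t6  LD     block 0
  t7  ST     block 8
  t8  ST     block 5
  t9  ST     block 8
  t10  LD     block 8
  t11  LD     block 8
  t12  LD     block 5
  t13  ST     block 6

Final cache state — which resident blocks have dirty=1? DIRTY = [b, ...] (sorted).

DIRTY = [1, 6]

0: W B2 -> L2 miss  d=D]
1: R B2 -> L2 hit  d=D]
2: W B1 -> L1 miss  d=D]
3: W B3 -> L0 miss  d=D]
4: W B8 -> L2 miss wb->B2  d=D]
5: W B8 -> L2 hit  d=D]
6: R B0 -> L0 miss wb->B3  d=-]
7: W B8 -> L2 hit  d=D]
8: W B5 -> L2 miss wb->B8  d=D]
9: W B8 -> L2 miss wb->B5  d=D]
10: R B8 -> L2 hit  d=D]
11: R B8 -> L2 hit  d=D]
12: R B5 -> L2 miss wb->B8  d=-]
13: W B6 -> L0 miss  d=D]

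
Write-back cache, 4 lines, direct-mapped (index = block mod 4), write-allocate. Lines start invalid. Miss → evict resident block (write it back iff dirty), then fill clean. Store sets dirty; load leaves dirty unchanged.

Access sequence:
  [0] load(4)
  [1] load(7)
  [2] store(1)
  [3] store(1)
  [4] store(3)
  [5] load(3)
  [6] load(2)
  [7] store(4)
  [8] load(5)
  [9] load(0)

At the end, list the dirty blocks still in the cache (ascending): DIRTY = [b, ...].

0: R B4 -> L0 miss  d=-]
1: R B7 -> L3 miss  d=-]
2: W B1 -> L1 miss  d=D]
3: W B1 -> L1 hit  d=D]
4: W B3 -> L3 miss  d=D]
5: R B3 -> L3 hit  d=D]
6: R B2 -> L2 miss  d=-]
7: W B4 -> L0 hit  d=D]
8: R B5 -> L1 miss wb->B1  d=-]
9: R B0 -> L0 miss wb->B4  d=-]

DIRTY = [3]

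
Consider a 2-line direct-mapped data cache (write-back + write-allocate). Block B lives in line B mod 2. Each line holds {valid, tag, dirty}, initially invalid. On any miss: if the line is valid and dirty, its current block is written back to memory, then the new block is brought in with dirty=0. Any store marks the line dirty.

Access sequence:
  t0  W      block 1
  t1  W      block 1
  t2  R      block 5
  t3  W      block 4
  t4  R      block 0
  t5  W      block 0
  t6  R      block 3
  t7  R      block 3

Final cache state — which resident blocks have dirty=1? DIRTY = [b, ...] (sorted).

DIRTY = [0]

0: W B1 -> L1 miss  d=D]
1: W B1 -> L1 hit  d=D]
2: R B5 -> L1 miss wb->B1  d=-]
3: W B4 -> L0 miss  d=D]
4: R B0 -> L0 miss wb->B4  d=-]
5: W B0 -> L0 hit  d=D]
6: R B3 -> L1 miss  d=-]
7: R B3 -> L1 hit  d=-]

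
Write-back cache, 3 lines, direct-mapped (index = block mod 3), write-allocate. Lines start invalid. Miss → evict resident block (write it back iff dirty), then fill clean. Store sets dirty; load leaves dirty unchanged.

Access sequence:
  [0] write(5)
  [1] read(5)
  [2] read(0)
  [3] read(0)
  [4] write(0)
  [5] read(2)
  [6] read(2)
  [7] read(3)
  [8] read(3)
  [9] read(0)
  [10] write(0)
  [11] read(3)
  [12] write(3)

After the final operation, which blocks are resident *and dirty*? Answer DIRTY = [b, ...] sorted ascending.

0: W B5 → L2 miss [D]
1: R B5 → L2 hit [D]
2: R B0 → L0 miss [-]
3: R B0 → L0 hit [-]
4: W B0 → L0 hit [D]
5: R B2 → L2 miss wb→B5 [-]
6: R B2 → L2 hit [-]
7: R B3 → L0 miss wb→B0 [-]
8: R B3 → L0 hit [-]
9: R B0 → L0 miss [-]
10: W B0 → L0 hit [D]
11: R B3 → L0 miss wb→B0 [-]
12: W B3 → L0 hit [D]

DIRTY = [3]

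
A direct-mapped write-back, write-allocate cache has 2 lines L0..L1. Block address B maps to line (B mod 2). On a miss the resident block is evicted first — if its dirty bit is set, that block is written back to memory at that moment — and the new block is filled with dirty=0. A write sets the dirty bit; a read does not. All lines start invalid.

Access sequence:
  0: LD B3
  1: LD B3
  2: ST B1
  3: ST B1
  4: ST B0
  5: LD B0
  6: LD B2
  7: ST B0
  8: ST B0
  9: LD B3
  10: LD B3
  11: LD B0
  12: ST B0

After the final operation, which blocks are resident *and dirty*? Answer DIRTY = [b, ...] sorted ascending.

0: R B3 -> L1 miss  d=-]
1: R B3 -> L1 hit  d=-]
2: W B1 -> L1 miss  d=D]
3: W B1 -> L1 hit  d=D]
4: W B0 -> L0 miss  d=D]
5: R B0 -> L0 hit  d=D]
6: R B2 -> L0 miss wb->B0  d=-]
7: W B0 -> L0 miss  d=D]
8: W B0 -> L0 hit  d=D]
9: R B3 -> L1 miss wb->B1  d=-]
10: R B3 -> L1 hit  d=-]
11: R B0 -> L0 hit  d=D]
12: W B0 -> L0 hit  d=D]

DIRTY = [0]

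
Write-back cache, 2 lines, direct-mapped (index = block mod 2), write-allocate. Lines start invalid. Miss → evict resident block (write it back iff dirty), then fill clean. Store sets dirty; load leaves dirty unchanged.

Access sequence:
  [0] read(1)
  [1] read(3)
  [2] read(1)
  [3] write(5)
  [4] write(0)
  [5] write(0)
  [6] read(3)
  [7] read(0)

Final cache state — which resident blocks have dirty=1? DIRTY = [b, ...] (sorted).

DIRTY = [0]

0: R B1 → L1 miss [-]
1: R B3 → L1 miss [-]
2: R B1 → L1 miss [-]
3: W B5 → L1 miss [D]
4: W B0 → L0 miss [D]
5: W B0 → L0 hit [D]
6: R B3 → L1 miss wb→B5 [-]
7: R B0 → L0 hit [D]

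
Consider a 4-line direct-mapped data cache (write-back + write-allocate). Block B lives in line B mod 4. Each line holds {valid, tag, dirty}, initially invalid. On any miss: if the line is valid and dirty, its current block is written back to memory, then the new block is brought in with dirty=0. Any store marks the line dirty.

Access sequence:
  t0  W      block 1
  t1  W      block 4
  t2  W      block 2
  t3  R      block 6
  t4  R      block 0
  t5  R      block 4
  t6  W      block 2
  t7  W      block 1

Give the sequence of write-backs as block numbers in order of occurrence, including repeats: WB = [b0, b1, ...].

  0 | W B1 → L1 miss [D]
  1 | W B4 → L0 miss [D]
  2 | W B2 → L2 miss [D]
  3 | R B6 → L2 miss wb→B2 [-]
  4 | R B0 → L0 miss wb→B4 [-]
  5 | R B4 → L0 miss [-]
  6 | W B2 → L2 miss [D]
  7 | W B1 → L1 hit [D]

WB = [2, 4]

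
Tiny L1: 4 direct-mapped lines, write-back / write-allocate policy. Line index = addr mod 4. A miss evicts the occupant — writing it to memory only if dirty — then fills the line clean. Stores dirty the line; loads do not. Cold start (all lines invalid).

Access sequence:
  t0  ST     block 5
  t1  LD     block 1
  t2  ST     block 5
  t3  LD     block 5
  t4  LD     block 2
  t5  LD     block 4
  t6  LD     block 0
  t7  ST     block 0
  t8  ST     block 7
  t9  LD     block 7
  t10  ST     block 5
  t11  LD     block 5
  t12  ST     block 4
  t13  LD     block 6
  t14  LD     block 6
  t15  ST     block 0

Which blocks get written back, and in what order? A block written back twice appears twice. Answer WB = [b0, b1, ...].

0: W B5 → L1 miss [D]
1: R B1 → L1 miss wb→B5 [-]
2: W B5 → L1 miss [D]
3: R B5 → L1 hit [D]
4: R B2 → L2 miss [-]
5: R B4 → L0 miss [-]
6: R B0 → L0 miss [-]
7: W B0 → L0 hit [D]
8: W B7 → L3 miss [D]
9: R B7 → L3 hit [D]
10: W B5 → L1 hit [D]
11: R B5 → L1 hit [D]
12: W B4 → L0 miss wb→B0 [D]
13: R B6 → L2 miss [-]
14: R B6 → L2 hit [-]
15: W B0 → L0 miss wb→B4 [D]

WB = [5, 0, 4]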